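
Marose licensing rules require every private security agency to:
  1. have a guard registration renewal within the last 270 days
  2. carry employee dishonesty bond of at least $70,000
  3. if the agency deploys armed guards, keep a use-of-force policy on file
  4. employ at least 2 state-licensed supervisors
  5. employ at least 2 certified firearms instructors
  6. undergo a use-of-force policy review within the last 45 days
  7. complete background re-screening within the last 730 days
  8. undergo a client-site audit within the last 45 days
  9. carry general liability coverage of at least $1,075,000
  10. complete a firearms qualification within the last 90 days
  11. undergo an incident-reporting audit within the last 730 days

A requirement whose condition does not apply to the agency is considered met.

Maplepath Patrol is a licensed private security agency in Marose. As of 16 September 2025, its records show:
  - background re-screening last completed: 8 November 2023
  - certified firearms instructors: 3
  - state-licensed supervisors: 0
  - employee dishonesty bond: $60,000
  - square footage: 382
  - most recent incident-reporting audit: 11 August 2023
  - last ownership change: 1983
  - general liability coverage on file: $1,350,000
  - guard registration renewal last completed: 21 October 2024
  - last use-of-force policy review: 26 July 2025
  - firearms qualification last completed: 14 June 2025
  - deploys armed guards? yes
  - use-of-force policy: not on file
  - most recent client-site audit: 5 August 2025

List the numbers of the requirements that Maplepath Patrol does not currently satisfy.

1. guard registration renewal 330 days ago vs limit 270 → not met
2. employee dishonesty bond $60,000 < $70,000 → not met
3. condition 'deploys armed guards' holds; use-of-force policy absent → not met
4. state-licensed supervisors 0 < 2 → not met
5. certified firearms instructors 3 ≥ 2 → met
6. use-of-force policy review 52 days ago vs limit 45 → not met
7. background re-screening 678 days ago vs limit 730 → met
8. client-site audit 42 days ago vs limit 45 → met
9. general liability coverage $1,350,000 ≥ $1,075,000 → met
10. firearms qualification 94 days ago vs limit 90 → not met
11. incident-reporting audit 767 days ago vs limit 730 → not met
Not met: 1, 2, 3, 4, 6, 10, 11

1, 2, 3, 4, 6, 10, 11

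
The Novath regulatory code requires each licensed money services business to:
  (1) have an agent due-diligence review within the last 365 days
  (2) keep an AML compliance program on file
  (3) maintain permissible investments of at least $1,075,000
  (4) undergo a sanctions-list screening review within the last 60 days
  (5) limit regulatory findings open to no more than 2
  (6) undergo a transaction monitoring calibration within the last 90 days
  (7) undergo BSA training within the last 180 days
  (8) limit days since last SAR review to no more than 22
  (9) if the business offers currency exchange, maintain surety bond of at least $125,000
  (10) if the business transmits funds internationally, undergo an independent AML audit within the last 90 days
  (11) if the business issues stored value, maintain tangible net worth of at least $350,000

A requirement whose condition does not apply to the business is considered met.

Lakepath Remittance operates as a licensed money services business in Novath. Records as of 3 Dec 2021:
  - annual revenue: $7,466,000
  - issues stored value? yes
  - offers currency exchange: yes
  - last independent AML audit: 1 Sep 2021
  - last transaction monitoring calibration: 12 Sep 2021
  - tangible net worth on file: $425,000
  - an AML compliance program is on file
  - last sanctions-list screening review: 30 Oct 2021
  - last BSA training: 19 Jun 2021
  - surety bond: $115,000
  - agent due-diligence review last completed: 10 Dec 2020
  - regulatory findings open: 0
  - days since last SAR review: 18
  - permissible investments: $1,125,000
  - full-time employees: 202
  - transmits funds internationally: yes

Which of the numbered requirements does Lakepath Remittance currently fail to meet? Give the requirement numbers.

9, 10

1. agent due-diligence review 358 days ago vs limit 365 → met
2. AML compliance program present → met
3. permissible investments $1,125,000 ≥ $1,075,000 → met
4. sanctions-list screening review 34 days ago vs limit 60 → met
5. regulatory findings open 0 ≤ 2 → met
6. transaction monitoring calibration 82 days ago vs limit 90 → met
7. BSA training 167 days ago vs limit 180 → met
8. days since last SAR review 18 ≤ 22 → met
9. condition 'offers currency exchange' holds; surety bond $115,000 < $125,000 → not met
10. condition 'transmits funds internationally' holds; independent AML audit 93 days ago vs limit 90 → not met
11. condition 'issues stored value' holds; tangible net worth $425,000 ≥ $350,000 → met
Not met: 9, 10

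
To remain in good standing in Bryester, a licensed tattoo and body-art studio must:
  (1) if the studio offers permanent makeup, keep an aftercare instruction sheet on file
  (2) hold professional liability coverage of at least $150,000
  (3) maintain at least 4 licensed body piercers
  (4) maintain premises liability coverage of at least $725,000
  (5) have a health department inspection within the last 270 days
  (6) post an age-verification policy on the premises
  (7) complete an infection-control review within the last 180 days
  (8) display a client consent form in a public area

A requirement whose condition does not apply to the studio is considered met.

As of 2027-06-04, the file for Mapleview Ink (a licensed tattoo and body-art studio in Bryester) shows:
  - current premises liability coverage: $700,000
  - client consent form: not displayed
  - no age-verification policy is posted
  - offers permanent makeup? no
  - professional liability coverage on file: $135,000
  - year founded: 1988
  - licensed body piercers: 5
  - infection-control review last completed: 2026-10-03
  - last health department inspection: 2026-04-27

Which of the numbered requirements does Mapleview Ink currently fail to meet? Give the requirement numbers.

1. condition 'offers permanent makeup' does not hold → requirement n/a → met
2. professional liability coverage $135,000 < $150,000 → not met
3. licensed body piercers 5 ≥ 4 → met
4. premises liability coverage $700,000 < $725,000 → not met
5. health department inspection 403 days ago vs limit 270 → not met
6. age-verification policy absent → not met
7. infection-control review 244 days ago vs limit 180 → not met
8. client consent form absent → not met
Not met: 2, 4, 5, 6, 7, 8

2, 4, 5, 6, 7, 8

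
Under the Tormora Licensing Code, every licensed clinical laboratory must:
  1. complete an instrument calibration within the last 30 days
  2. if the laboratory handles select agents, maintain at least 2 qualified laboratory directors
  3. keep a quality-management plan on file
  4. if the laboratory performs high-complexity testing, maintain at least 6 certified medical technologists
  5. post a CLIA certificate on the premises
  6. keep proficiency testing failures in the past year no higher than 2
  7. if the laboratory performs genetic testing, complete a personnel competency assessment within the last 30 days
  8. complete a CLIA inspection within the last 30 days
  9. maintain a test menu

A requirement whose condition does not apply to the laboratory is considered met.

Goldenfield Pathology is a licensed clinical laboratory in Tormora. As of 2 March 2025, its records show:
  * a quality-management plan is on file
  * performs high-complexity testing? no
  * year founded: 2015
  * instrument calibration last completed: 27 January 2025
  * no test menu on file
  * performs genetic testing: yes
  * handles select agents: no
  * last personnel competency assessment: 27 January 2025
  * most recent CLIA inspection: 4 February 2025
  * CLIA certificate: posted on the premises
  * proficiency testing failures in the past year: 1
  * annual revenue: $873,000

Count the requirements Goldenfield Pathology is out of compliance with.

3

1. instrument calibration 34 days ago vs limit 30 → not met
2. condition 'handles select agents' does not hold → requirement n/a → met
3. quality-management plan present → met
4. condition 'performs high-complexity testing' does not hold → requirement n/a → met
5. CLIA certificate present → met
6. proficiency testing failures in the past year 1 ≤ 2 → met
7. condition 'performs genetic testing' holds; personnel competency assessment 34 days ago vs limit 30 → not met
8. CLIA inspection 26 days ago vs limit 30 → met
9. test menu absent → not met
Not met: 3 of 9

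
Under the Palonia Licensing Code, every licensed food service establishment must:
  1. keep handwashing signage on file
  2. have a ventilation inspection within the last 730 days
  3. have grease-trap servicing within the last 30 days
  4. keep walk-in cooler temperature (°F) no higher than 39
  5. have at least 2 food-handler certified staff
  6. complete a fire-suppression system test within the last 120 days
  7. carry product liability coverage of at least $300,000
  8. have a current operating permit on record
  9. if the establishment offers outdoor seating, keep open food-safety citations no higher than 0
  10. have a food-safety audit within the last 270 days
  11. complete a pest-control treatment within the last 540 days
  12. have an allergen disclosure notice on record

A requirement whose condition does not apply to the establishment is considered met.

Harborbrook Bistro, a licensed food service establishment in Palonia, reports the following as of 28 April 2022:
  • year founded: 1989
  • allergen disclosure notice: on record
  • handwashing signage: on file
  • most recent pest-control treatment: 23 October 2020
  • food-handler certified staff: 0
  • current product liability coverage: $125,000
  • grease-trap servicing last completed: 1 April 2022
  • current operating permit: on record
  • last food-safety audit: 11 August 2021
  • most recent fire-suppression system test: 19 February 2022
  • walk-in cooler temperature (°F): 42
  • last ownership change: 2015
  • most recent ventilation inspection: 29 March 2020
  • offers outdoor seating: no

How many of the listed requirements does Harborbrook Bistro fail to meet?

1. handwashing signage present → met
2. ventilation inspection 760 days ago vs limit 730 → not met
3. grease-trap servicing 27 days ago vs limit 30 → met
4. walk-in cooler temperature (°F) 42 > 39 → not met
5. food-handler certified staff 0 < 2 → not met
6. fire-suppression system test 68 days ago vs limit 120 → met
7. product liability coverage $125,000 < $300,000 → not met
8. current operating permit present → met
9. condition 'offers outdoor seating' does not hold → requirement n/a → met
10. food-safety audit 260 days ago vs limit 270 → met
11. pest-control treatment 552 days ago vs limit 540 → not met
12. allergen disclosure notice present → met
Not met: 5 of 12

5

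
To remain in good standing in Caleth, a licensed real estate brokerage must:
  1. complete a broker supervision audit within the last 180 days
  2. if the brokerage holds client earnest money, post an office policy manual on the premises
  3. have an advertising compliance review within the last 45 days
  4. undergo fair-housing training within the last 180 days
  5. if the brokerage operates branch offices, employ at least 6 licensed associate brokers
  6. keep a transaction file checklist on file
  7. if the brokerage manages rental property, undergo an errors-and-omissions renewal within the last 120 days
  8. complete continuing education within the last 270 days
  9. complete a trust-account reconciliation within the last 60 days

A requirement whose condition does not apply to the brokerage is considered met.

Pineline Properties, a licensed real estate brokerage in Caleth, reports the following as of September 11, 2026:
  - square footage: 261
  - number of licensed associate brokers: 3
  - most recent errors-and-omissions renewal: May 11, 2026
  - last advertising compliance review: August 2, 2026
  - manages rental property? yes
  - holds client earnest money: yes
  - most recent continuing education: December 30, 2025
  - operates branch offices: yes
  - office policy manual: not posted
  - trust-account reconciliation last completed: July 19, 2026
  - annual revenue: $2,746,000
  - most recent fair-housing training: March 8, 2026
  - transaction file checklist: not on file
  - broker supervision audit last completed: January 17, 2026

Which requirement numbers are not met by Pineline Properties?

1. broker supervision audit 237 days ago vs limit 180 → not met
2. condition 'holds client earnest money' holds; office policy manual absent → not met
3. advertising compliance review 40 days ago vs limit 45 → met
4. fair-housing training 187 days ago vs limit 180 → not met
5. condition 'operates branch offices' holds; licensed associate brokers 3 < 6 → not met
6. transaction file checklist absent → not met
7. condition 'manages rental property' holds; errors-and-omissions renewal 123 days ago vs limit 120 → not met
8. continuing education 255 days ago vs limit 270 → met
9. trust-account reconciliation 54 days ago vs limit 60 → met
Not met: 1, 2, 4, 5, 6, 7

1, 2, 4, 5, 6, 7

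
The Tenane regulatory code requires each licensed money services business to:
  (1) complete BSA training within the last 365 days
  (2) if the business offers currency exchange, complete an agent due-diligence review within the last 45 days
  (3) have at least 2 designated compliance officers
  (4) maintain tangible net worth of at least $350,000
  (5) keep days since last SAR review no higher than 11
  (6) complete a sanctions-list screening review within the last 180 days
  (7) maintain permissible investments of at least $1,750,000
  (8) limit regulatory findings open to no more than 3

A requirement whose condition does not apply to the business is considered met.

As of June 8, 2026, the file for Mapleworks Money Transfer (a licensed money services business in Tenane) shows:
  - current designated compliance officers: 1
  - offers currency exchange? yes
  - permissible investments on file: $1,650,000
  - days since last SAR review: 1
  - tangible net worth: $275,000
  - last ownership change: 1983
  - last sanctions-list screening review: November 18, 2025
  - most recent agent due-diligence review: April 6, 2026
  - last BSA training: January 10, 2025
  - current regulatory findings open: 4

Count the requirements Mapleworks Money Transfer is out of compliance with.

1. BSA training 514 days ago vs limit 365 → not met
2. condition 'offers currency exchange' holds; agent due-diligence review 63 days ago vs limit 45 → not met
3. designated compliance officers 1 < 2 → not met
4. tangible net worth $275,000 < $350,000 → not met
5. days since last SAR review 1 ≤ 11 → met
6. sanctions-list screening review 202 days ago vs limit 180 → not met
7. permissible investments $1,650,000 < $1,750,000 → not met
8. regulatory findings open 4 > 3 → not met
Not met: 7 of 8

7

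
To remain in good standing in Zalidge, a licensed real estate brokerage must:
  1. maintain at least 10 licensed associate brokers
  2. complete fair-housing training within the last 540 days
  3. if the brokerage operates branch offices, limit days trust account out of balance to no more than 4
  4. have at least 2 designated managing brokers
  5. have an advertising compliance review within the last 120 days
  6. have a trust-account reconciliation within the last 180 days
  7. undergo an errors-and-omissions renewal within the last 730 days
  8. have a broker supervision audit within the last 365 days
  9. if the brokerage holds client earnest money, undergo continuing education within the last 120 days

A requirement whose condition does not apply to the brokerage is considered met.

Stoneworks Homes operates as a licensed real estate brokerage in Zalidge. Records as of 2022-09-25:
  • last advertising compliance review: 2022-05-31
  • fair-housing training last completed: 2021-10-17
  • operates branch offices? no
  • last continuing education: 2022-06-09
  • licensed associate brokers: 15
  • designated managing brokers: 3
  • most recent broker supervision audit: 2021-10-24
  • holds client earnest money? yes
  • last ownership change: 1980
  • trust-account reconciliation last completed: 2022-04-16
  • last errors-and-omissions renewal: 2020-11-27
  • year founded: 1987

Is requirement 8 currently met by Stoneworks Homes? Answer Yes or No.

8. broker supervision audit 336 days ago vs limit 365 → met

Yes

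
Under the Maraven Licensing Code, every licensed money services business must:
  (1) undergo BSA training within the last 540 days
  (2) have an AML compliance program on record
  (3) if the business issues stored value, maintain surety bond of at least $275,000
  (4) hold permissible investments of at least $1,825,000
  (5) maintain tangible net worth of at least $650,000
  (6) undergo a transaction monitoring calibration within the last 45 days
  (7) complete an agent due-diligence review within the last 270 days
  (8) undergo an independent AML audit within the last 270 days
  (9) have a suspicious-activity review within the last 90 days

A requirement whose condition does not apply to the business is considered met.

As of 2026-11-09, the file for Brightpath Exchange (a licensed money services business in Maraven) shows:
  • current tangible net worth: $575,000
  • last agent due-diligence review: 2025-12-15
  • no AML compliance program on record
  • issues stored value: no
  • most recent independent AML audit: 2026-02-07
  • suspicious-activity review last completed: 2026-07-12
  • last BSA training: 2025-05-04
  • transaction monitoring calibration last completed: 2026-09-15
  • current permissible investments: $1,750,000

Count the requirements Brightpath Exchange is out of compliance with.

1. BSA training 554 days ago vs limit 540 → not met
2. AML compliance program absent → not met
3. condition 'issues stored value' does not hold → requirement n/a → met
4. permissible investments $1,750,000 < $1,825,000 → not met
5. tangible net worth $575,000 < $650,000 → not met
6. transaction monitoring calibration 55 days ago vs limit 45 → not met
7. agent due-diligence review 329 days ago vs limit 270 → not met
8. independent AML audit 275 days ago vs limit 270 → not met
9. suspicious-activity review 120 days ago vs limit 90 → not met
Not met: 8 of 9

8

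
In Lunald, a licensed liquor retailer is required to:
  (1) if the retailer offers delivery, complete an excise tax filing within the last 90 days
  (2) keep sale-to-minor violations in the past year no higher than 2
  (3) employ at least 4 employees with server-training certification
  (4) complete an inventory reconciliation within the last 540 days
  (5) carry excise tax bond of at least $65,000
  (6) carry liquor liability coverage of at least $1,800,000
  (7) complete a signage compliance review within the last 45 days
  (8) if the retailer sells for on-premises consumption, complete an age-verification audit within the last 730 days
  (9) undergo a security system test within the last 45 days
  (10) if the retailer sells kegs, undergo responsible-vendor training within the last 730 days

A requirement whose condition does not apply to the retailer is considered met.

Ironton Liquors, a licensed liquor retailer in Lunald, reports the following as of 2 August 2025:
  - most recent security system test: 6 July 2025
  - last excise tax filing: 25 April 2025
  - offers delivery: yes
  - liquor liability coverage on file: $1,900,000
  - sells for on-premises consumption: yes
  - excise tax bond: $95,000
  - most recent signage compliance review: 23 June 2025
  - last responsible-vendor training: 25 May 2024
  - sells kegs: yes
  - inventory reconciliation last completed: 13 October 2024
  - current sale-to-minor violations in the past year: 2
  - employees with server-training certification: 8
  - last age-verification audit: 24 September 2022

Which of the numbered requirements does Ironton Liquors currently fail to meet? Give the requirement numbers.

1, 8

1. condition 'offers delivery' holds; excise tax filing 99 days ago vs limit 90 → not met
2. sale-to-minor violations in the past year 2 ≤ 2 → met
3. employees with server-training certification 8 ≥ 4 → met
4. inventory reconciliation 293 days ago vs limit 540 → met
5. excise tax bond $95,000 ≥ $65,000 → met
6. liquor liability coverage $1,900,000 ≥ $1,800,000 → met
7. signage compliance review 40 days ago vs limit 45 → met
8. condition 'sells for on-premises consumption' holds; age-verification audit 1043 days ago vs limit 730 → not met
9. security system test 27 days ago vs limit 45 → met
10. condition 'sells kegs' holds; responsible-vendor training 434 days ago vs limit 730 → met
Not met: 1, 8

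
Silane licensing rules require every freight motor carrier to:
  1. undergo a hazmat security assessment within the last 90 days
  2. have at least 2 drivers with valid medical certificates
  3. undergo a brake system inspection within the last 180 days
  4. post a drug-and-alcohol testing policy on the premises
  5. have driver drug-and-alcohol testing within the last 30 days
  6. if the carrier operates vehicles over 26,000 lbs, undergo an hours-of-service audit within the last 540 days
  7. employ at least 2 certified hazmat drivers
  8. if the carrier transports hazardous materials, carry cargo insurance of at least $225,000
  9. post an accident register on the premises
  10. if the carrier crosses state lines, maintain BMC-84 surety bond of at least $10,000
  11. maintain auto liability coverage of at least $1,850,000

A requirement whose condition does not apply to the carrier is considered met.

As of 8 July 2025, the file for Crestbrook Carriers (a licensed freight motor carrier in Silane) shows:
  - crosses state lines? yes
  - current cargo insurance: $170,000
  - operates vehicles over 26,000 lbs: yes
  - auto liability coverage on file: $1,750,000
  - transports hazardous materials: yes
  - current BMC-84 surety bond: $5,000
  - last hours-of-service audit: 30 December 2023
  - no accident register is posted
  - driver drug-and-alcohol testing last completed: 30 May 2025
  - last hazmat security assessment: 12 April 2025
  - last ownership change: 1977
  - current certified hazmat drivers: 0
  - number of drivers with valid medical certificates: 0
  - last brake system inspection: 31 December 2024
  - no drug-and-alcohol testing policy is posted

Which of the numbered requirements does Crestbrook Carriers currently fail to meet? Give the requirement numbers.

1. hazmat security assessment 87 days ago vs limit 90 → met
2. drivers with valid medical certificates 0 < 2 → not met
3. brake system inspection 189 days ago vs limit 180 → not met
4. drug-and-alcohol testing policy absent → not met
5. driver drug-and-alcohol testing 39 days ago vs limit 30 → not met
6. condition 'operates vehicles over 26,000 lbs' holds; hours-of-service audit 556 days ago vs limit 540 → not met
7. certified hazmat drivers 0 < 2 → not met
8. condition 'transports hazardous materials' holds; cargo insurance $170,000 < $225,000 → not met
9. accident register absent → not met
10. condition 'crosses state lines' holds; BMC-84 surety bond $5,000 < $10,000 → not met
11. auto liability coverage $1,750,000 < $1,850,000 → not met
Not met: 2, 3, 4, 5, 6, 7, 8, 9, 10, 11

2, 3, 4, 5, 6, 7, 8, 9, 10, 11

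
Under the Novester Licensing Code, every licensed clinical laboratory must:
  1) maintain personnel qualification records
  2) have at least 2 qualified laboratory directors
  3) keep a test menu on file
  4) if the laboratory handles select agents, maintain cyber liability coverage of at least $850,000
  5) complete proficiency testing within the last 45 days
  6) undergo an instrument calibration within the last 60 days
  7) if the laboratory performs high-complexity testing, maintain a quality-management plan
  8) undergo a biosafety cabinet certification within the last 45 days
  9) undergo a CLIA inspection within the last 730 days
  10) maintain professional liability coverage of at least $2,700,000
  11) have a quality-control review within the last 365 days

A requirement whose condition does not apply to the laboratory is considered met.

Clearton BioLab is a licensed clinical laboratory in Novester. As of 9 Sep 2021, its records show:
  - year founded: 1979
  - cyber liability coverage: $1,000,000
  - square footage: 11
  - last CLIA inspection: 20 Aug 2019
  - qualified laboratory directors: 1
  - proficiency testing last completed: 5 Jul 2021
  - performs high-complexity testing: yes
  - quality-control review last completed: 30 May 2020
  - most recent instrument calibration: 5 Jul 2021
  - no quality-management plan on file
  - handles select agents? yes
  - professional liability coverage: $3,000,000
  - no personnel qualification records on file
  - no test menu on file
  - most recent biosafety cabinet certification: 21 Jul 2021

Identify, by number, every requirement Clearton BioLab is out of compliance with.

1. personnel qualification records absent → not met
2. qualified laboratory directors 1 < 2 → not met
3. test menu absent → not met
4. condition 'handles select agents' holds; cyber liability coverage $1,000,000 ≥ $850,000 → met
5. proficiency testing 66 days ago vs limit 45 → not met
6. instrument calibration 66 days ago vs limit 60 → not met
7. condition 'performs high-complexity testing' holds; quality-management plan absent → not met
8. biosafety cabinet certification 50 days ago vs limit 45 → not met
9. CLIA inspection 751 days ago vs limit 730 → not met
10. professional liability coverage $3,000,000 ≥ $2,700,000 → met
11. quality-control review 467 days ago vs limit 365 → not met
Not met: 1, 2, 3, 5, 6, 7, 8, 9, 11

1, 2, 3, 5, 6, 7, 8, 9, 11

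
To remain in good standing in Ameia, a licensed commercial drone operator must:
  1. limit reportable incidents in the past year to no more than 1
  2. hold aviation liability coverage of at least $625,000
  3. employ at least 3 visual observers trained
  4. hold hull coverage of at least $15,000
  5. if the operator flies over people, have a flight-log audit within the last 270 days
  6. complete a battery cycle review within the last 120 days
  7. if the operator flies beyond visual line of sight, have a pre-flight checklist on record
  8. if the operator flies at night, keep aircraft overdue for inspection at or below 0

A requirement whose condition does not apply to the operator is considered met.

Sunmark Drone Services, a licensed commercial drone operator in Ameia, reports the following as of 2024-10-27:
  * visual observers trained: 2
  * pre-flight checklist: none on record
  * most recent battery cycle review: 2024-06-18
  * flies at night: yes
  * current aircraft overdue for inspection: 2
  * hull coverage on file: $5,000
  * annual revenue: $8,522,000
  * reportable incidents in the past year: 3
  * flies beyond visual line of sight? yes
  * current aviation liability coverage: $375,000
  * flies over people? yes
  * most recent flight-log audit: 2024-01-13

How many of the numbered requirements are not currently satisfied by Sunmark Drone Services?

1. reportable incidents in the past year 3 > 1 → not met
2. aviation liability coverage $375,000 < $625,000 → not met
3. visual observers trained 2 < 3 → not met
4. hull coverage $5,000 < $15,000 → not met
5. condition 'flies over people' holds; flight-log audit 288 days ago vs limit 270 → not met
6. battery cycle review 131 days ago vs limit 120 → not met
7. condition 'flies beyond visual line of sight' holds; pre-flight checklist absent → not met
8. condition 'flies at night' holds; aircraft overdue for inspection 2 > 0 → not met
Not met: 8 of 8

8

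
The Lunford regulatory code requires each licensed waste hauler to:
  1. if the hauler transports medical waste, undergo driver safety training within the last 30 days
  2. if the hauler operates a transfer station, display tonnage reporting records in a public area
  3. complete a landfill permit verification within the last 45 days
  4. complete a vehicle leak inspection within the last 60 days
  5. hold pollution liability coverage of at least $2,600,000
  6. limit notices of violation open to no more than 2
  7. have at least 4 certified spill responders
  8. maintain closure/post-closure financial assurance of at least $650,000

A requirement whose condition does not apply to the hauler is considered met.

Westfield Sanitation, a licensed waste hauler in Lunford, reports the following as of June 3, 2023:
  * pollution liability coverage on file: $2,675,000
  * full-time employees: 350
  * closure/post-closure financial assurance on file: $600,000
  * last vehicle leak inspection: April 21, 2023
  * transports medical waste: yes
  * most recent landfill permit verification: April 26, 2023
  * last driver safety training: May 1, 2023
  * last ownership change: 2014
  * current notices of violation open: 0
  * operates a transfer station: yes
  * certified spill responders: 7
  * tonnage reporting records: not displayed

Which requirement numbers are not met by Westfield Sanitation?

1, 2, 8

1. condition 'transports medical waste' holds; driver safety training 33 days ago vs limit 30 → not met
2. condition 'operates a transfer station' holds; tonnage reporting records absent → not met
3. landfill permit verification 38 days ago vs limit 45 → met
4. vehicle leak inspection 43 days ago vs limit 60 → met
5. pollution liability coverage $2,675,000 ≥ $2,600,000 → met
6. notices of violation open 0 ≤ 2 → met
7. certified spill responders 7 ≥ 4 → met
8. closure/post-closure financial assurance $600,000 < $650,000 → not met
Not met: 1, 2, 8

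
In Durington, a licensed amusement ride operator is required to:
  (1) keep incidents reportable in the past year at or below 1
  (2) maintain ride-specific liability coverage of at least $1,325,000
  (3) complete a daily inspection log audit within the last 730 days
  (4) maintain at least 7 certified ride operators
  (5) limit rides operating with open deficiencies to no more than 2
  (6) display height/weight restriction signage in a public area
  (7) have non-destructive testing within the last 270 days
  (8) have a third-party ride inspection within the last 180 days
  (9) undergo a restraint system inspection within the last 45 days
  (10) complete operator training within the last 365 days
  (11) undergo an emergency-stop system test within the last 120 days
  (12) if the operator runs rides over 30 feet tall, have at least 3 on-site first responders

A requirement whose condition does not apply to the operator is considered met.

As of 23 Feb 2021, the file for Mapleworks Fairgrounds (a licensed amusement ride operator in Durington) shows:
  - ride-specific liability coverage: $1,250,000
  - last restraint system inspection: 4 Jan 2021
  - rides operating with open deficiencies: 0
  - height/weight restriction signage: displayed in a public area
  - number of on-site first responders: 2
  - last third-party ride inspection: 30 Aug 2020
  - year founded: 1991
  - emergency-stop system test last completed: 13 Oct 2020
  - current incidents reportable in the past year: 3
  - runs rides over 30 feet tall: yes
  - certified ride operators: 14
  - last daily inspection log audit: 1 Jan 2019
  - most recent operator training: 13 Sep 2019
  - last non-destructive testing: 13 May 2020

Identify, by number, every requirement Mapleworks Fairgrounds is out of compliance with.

1, 2, 3, 7, 9, 10, 11, 12

1. incidents reportable in the past year 3 > 1 → not met
2. ride-specific liability coverage $1,250,000 < $1,325,000 → not met
3. daily inspection log audit 784 days ago vs limit 730 → not met
4. certified ride operators 14 ≥ 7 → met
5. rides operating with open deficiencies 0 ≤ 2 → met
6. height/weight restriction signage present → met
7. non-destructive testing 286 days ago vs limit 270 → not met
8. third-party ride inspection 177 days ago vs limit 180 → met
9. restraint system inspection 50 days ago vs limit 45 → not met
10. operator training 529 days ago vs limit 365 → not met
11. emergency-stop system test 133 days ago vs limit 120 → not met
12. condition 'runs rides over 30 feet tall' holds; on-site first responders 2 < 3 → not met
Not met: 1, 2, 3, 7, 9, 10, 11, 12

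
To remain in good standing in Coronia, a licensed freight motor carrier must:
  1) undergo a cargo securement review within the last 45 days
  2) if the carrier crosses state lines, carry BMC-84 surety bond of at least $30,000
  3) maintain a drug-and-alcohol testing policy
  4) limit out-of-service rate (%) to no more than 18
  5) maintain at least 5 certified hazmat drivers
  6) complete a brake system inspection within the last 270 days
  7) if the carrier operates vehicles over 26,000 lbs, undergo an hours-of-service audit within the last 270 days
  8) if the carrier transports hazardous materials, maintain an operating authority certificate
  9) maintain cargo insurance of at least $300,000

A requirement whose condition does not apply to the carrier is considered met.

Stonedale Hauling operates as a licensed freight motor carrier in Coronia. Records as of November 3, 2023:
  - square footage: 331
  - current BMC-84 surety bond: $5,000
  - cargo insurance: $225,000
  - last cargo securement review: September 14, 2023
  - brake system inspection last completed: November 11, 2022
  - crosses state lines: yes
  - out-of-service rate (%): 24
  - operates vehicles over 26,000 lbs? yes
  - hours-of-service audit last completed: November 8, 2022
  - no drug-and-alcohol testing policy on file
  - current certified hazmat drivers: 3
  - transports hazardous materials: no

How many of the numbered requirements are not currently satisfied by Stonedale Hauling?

1. cargo securement review 50 days ago vs limit 45 → not met
2. condition 'crosses state lines' holds; BMC-84 surety bond $5,000 < $30,000 → not met
3. drug-and-alcohol testing policy absent → not met
4. out-of-service rate (%) 24 > 18 → not met
5. certified hazmat drivers 3 < 5 → not met
6. brake system inspection 357 days ago vs limit 270 → not met
7. condition 'operates vehicles over 26,000 lbs' holds; hours-of-service audit 360 days ago vs limit 270 → not met
8. condition 'transports hazardous materials' does not hold → requirement n/a → met
9. cargo insurance $225,000 < $300,000 → not met
Not met: 8 of 9

8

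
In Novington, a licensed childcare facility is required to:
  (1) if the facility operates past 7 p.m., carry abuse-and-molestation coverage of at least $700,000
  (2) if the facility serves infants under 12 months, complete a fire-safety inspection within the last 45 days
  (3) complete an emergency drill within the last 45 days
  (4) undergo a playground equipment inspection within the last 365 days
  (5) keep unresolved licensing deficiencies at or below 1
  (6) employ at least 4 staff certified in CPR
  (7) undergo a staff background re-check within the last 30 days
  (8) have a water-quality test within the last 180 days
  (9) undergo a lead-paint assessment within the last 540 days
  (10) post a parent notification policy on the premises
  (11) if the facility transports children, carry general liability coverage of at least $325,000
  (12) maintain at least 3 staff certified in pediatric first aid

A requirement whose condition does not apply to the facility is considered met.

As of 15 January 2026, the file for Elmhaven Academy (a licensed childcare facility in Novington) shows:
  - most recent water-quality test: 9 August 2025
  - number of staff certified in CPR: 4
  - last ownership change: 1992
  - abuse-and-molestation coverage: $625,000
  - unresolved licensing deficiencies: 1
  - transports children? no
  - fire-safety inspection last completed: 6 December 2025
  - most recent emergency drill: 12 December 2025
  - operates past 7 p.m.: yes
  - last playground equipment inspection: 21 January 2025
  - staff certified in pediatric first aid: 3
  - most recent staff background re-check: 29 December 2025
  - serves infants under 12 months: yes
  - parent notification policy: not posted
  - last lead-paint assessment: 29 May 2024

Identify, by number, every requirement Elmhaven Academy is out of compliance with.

1, 9, 10

1. condition 'operates past 7 p.m.' holds; abuse-and-molestation coverage $625,000 < $700,000 → not met
2. condition 'serves infants under 12 months' holds; fire-safety inspection 40 days ago vs limit 45 → met
3. emergency drill 34 days ago vs limit 45 → met
4. playground equipment inspection 359 days ago vs limit 365 → met
5. unresolved licensing deficiencies 1 ≤ 1 → met
6. staff certified in CPR 4 ≥ 4 → met
7. staff background re-check 17 days ago vs limit 30 → met
8. water-quality test 159 days ago vs limit 180 → met
9. lead-paint assessment 596 days ago vs limit 540 → not met
10. parent notification policy absent → not met
11. condition 'transports children' does not hold → requirement n/a → met
12. staff certified in pediatric first aid 3 ≥ 3 → met
Not met: 1, 9, 10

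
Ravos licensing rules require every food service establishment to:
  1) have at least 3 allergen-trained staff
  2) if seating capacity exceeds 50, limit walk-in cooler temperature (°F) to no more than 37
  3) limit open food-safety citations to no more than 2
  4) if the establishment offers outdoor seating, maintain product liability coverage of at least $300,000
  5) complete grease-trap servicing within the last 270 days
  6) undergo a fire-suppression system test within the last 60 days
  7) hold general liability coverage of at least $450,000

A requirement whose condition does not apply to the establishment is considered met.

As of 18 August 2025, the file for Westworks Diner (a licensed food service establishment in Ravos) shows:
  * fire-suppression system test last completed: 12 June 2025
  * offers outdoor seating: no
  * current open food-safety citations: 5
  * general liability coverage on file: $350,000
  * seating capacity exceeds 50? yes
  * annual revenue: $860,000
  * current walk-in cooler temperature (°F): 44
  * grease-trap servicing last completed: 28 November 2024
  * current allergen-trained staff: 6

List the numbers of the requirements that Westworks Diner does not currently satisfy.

2, 3, 6, 7

1. allergen-trained staff 6 ≥ 3 → met
2. condition 'seating capacity exceeds 50' holds; walk-in cooler temperature (°F) 44 > 37 → not met
3. open food-safety citations 5 > 2 → not met
4. condition 'offers outdoor seating' does not hold → requirement n/a → met
5. grease-trap servicing 263 days ago vs limit 270 → met
6. fire-suppression system test 67 days ago vs limit 60 → not met
7. general liability coverage $350,000 < $450,000 → not met
Not met: 2, 3, 6, 7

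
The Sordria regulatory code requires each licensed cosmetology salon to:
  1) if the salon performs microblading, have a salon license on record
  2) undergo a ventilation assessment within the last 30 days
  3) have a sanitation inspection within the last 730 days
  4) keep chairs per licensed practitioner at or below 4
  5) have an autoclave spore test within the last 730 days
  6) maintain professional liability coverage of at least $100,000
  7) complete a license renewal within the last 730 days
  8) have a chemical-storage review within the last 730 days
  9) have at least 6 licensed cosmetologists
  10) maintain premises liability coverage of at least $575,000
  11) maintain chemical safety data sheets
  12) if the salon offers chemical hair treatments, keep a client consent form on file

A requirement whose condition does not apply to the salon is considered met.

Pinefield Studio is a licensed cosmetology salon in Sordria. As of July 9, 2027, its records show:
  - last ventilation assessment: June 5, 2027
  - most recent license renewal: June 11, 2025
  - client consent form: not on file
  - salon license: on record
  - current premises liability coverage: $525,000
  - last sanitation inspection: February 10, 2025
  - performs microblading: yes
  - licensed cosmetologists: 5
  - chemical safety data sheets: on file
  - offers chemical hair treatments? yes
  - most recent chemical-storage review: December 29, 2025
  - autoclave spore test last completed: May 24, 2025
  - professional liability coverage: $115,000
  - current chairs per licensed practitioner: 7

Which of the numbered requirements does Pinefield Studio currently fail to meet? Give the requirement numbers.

2, 3, 4, 5, 7, 9, 10, 12

1. condition 'performs microblading' holds; salon license present → met
2. ventilation assessment 34 days ago vs limit 30 → not met
3. sanitation inspection 879 days ago vs limit 730 → not met
4. chairs per licensed practitioner 7 > 4 → not met
5. autoclave spore test 776 days ago vs limit 730 → not met
6. professional liability coverage $115,000 ≥ $100,000 → met
7. license renewal 758 days ago vs limit 730 → not met
8. chemical-storage review 557 days ago vs limit 730 → met
9. licensed cosmetologists 5 < 6 → not met
10. premises liability coverage $525,000 < $575,000 → not met
11. chemical safety data sheets present → met
12. condition 'offers chemical hair treatments' holds; client consent form absent → not met
Not met: 2, 3, 4, 5, 7, 9, 10, 12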